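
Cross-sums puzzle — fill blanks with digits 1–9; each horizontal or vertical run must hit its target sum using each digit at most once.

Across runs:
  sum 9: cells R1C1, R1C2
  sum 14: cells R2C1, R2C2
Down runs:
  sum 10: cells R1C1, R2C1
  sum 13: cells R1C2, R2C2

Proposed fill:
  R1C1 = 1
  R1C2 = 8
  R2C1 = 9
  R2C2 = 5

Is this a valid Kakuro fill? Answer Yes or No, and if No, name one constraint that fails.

Across: 1+8=9; 9+5=14. Down: 1+9=10; 8+5=13. No digit repeats within any run.

Yes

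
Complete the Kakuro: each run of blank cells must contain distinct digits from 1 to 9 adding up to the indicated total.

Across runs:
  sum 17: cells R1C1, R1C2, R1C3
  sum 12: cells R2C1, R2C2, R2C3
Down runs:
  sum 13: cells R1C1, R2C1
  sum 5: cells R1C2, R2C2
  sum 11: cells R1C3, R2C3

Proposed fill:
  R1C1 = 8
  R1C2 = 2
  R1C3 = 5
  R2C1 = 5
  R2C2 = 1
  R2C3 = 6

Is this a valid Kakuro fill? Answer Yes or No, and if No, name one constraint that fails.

No — the across run R1C1–R1C3 sums to 15, not 17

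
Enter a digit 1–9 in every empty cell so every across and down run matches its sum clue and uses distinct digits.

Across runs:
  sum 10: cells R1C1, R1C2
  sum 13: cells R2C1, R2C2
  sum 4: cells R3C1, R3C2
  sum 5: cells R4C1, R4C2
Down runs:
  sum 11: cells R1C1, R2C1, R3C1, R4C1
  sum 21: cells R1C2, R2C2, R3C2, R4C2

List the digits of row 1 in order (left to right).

4 in 2 cells must be {1,3}; 11 in 4 cells must be {1,2,3,5}.
Only 5 fits R2C1 under both its across sum 13 and down sum 11.
R2C2 = 13 − 5 = 8 completes the 13 across.
Nothing is forced directly, so branch on R1C1, whose candidates are 1 or 2 or 3. If R1C1 = 2: then R1C2 would have to be in {8} for the 10 across but in {1,2,3,4,5,6,7,9} for the 21 down — contradiction. If R1C1 = 3: that forces R1C2 = 7, R3C1 = 1, after which R3C2 would have to be in {3} for the 4 across but in {1,2,4,5} for the 21 down — contradiction. So R1C1 = 1.
R1C2 = 10 − 1 = 9 completes the 10 across.

1 9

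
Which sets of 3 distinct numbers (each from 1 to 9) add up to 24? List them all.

3 distinct digits from 1–9 sum between 6 and 24.
Only one set works: {7,8,9}.

{7,8,9}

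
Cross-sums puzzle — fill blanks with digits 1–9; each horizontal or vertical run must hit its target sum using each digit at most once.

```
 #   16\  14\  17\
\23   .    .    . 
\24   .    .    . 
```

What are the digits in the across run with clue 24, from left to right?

23 in 3 cells must be {6,8,9}; 24 in 3 cells must be {7,8,9}; 16 in 2 cells must be {7,9}.
The 23 across and the 16 down share only 9, so R1C1 = 9.
Given what's placed, R1C3 must be 8 to fit the 23 across and 17 down.
R2C1 = 16 − 9 = 7 completes the 16 down.
R2C3 = 17 − 8 = 9 completes the 17 down.
R1C2 = 23 − 17 = 6 completes the 23 across.
R2C2 = 24 − 16 = 8 completes the 24 across.

7, 8, 9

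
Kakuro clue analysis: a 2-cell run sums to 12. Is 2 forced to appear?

Counterexample: {3,9} sums to 12 without using 2.

No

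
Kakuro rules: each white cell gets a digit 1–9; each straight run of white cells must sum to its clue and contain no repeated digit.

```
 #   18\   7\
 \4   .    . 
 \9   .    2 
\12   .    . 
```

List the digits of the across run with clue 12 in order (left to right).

4 in 2 cells must be {1,3}; 7 in 3 cells must be {1,2,4}.
R1C2 = 1: the only remaining digit allowed by both the 4 across and the 7 down.
R2C1 = 9 − 2 = 7 completes the 9 across.
R3C2 = 7 − 3 = 4 completes the 7 down.
R1C1 = 4 − 1 = 3 completes the 4 across.
R3C1 = 12 − 4 = 8 completes the 12 across.

8 4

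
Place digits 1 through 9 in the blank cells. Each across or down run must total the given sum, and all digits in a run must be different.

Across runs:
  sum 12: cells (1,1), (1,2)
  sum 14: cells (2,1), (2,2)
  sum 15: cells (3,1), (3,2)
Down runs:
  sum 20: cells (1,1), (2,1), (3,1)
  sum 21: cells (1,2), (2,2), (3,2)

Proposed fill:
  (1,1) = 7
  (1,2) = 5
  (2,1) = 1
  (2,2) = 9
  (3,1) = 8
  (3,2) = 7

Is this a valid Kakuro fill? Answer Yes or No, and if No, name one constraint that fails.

No — the down run (1,1)–(3,1) sums to 16, not 20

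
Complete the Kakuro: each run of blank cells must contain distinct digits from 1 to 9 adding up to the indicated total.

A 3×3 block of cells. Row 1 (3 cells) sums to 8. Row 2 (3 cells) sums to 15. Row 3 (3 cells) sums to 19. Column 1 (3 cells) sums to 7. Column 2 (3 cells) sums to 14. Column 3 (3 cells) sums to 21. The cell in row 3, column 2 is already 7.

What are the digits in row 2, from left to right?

7 in 3 cells must be {1,2,4}.
(3,1) = 4: the only remaining digit allowed by both the 19 across and the 7 down.
(3,3) = 19 − 11 = 8 completes the 19 across.
(1,3) = 4: the only remaining digit allowed by both the 8 across and the 21 down.
(2,3) = 21 − 12 = 9 completes the 21 down.
Given what's placed, (1,1) must be 1 to fit the 8 across and 7 down.
(1,2) = 8 − 5 = 3 completes the 8 across.
(2,1) = 7 − 5 = 2 completes the 7 down.
(2,2) = 15 − 11 = 4 completes the 15 across.

2 4 9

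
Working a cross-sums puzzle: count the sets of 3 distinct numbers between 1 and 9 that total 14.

3 distinct digits from 1–9 sum between 6 and 24.

8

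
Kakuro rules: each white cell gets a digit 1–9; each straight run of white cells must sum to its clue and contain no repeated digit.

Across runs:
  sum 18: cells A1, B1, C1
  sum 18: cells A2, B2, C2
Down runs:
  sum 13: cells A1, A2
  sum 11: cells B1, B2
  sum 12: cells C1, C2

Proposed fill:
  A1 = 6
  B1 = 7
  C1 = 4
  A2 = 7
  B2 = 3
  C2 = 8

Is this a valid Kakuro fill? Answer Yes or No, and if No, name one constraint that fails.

No — the across run A1–C1 sums to 17, not 18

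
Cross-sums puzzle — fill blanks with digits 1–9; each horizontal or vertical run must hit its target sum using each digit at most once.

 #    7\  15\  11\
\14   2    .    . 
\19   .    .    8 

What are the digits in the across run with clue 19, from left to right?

R1C3 = 11 − 8 = 3 completes the 11 down.
R2C1 = 7 − 2 = 5 completes the 7 down.
R2C2 = 19 − 13 = 6 completes the 19 across.
R1C2 = 14 − 5 = 9 completes the 14 across.

5 6 8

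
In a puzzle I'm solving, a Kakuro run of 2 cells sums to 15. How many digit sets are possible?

2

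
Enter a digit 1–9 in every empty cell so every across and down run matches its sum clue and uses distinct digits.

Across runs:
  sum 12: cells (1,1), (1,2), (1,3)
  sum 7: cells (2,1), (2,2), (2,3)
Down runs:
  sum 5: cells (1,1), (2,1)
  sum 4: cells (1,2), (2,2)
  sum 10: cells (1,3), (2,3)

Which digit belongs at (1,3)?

8

7 in 3 cells must be {1,2,4}; 4 in 2 cells must be {1,3}.
The 7 across and the 4 down share only 1, so (2,2) = 1.
(1,2) = 4 − 1 = 3 completes the 4 down.
Nothing is forced directly, so branch on (2,1), whose candidates are 2 or 4. If (2,1) = 2: then (1,1) would have to be in {1,2,4,5,7,8} for the 12 across but in {3} for the 5 down — contradiction. So (2,1) = 4.
(1,1) = 5 − 4 = 1 completes the 5 down.
(1,3) = 12 − 4 = 8 completes the 12 across.
(2,3) = 7 − 5 = 2 completes the 7 across.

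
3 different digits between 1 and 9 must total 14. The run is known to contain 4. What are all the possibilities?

3 distinct digits from 1–9 sum between 6 and 24.
Keeping only sets containing 4.

{1,4,9}; {2,4,8}; {3,4,7}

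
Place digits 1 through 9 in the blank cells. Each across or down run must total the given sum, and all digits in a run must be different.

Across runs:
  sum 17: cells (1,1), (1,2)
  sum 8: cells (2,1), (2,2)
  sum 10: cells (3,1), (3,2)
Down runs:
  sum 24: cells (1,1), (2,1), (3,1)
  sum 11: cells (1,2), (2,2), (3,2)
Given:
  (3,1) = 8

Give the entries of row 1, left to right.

17 in 2 cells must be {8,9}; 24 in 3 cells must be {7,8,9}.
Given what's placed, (1,1) must be 9 to fit the 17 across and 24 down.
(1,2) = 17 − 9 = 8 completes the 17 across.
(2,1) = 24 − 17 = 7 completes the 24 down.
(2,2) = 8 − 7 = 1 completes the 8 across.
(3,2) = 10 − 8 = 2 completes the 10 across.

9 8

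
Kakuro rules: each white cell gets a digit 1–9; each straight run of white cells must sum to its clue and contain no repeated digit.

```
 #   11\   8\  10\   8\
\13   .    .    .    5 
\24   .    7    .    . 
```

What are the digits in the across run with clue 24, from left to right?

8, 7, 6, 3

R1C2 = 8 − 7 = 1 completes the 8 down.
R2C4 = 8 − 5 = 3 completes the 8 down.
Nothing is forced directly, so branch on R1C1, whose candidates are 3 or 4. If R1C1 = 4: that forces R1C3 = 3, after which R2C1 would have to be in {5,6,8,9} for the 24 across but in {7} for the 11 down — contradiction. So R1C1 = 3.
R1C3 = 13 − 9 = 4 completes the 13 across.
R2C1 = 11 − 3 = 8 completes the 11 down.
R2C3 = 24 − 18 = 6 completes the 24 across.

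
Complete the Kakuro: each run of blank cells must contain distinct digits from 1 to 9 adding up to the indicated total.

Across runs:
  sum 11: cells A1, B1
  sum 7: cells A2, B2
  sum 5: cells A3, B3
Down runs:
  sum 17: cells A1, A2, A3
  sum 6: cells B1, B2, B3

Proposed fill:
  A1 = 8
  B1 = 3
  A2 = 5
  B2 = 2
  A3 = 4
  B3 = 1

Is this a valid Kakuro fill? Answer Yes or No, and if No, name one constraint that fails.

Yes

Across: 8+3=11; 5+2=7; 4+1=5. Down: 8+5+4=17; 3+2+1=6. No digit repeats within any run.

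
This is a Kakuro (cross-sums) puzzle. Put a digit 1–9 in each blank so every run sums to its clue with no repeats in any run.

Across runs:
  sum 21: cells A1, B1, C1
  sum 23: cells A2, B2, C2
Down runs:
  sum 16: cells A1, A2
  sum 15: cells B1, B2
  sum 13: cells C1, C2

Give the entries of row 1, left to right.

7 9 5

23 in 3 cells must be {6,8,9}; 16 in 2 cells must be {7,9}.
The 23 across and the 16 down share only 9, so A2 = 9.
A1 = 16 − 9 = 7 completes the 16 down.
Nothing is forced directly, so branch on B2, whose candidates are 6 or 8. If B2 = 8: then B1 would have to be in {5,6,8,9} for the 21 across but in {7} for the 15 down — contradiction. So B2 = 6.
B1 = 15 − 6 = 9 completes the 15 down.
C1 = 21 − 16 = 5 completes the 21 across.
C2 = 23 − 15 = 8 completes the 23 across.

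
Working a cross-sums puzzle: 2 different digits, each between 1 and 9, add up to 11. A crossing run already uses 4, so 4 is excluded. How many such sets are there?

2 distinct digits from 1–9 sum between 3 and 17.
Dropping sets that contain 4.
Enumerating: {2,9}, {3,8}, {5,6}.

3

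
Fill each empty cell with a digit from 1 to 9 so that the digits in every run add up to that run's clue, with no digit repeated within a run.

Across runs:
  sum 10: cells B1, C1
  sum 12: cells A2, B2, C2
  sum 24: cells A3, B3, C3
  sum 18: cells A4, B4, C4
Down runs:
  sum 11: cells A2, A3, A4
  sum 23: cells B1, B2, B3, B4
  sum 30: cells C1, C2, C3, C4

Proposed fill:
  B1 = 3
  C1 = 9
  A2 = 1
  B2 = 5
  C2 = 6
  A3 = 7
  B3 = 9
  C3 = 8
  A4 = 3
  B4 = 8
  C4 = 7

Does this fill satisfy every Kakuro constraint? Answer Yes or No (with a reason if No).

No — the down run B1–B4 sums to 25, not 23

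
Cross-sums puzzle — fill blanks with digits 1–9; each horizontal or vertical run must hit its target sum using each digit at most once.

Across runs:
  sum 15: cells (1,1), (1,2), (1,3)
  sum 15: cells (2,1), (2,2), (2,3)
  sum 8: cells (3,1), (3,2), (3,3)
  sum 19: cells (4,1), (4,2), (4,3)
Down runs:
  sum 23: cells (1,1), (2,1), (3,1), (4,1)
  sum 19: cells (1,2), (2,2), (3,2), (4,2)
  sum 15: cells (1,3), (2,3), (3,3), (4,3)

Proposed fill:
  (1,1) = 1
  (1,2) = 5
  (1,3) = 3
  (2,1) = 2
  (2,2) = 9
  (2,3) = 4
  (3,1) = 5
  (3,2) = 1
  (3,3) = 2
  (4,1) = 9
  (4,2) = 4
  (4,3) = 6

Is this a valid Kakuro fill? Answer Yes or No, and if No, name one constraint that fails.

No — the across run (1,1)–(1,3) sums to 9, not 15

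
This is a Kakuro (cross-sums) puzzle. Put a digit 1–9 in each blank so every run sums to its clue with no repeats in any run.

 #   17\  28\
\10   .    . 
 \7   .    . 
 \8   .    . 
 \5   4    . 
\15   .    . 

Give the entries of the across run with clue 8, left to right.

R4C2 = 5 − 4 = 1 completes the 5 across.
Given what's placed, R5C1 must be 7 to fit the 15 across and 17 down.
R5C2 = 15 − 7 = 8 completes the 15 across.
Nothing is forced directly, so branch on R2C1, whose candidates are 1 or 2 or 3. If R2C1 = 1: that forces R2C2 = 6, after which R3C2 would have to be in {1,2,3,5,6,7} for the 8 across but in {4,9} for the 28 down — contradiction. If R2C1 = 2: then R2C2 would have to be in {5} for the 7 across but in {3,4,6,7,9} for the 28 down — contradiction. So R2C1 = 3.
R2C2 = 7 − 3 = 4 completes the 7 across.
R3C2 = 6: the only remaining digit allowed by both the 8 across and the 28 down.
R1C2 = 28 − 19 = 9 completes the 28 down.
R3C1 = 8 − 6 = 2 completes the 8 across.

2, 6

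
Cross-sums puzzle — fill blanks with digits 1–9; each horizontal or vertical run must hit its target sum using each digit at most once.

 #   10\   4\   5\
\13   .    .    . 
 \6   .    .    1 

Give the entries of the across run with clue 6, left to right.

6 in 3 cells must be {1,2,3}; 4 in 2 cells must be {1,3}.
R1C3 = 5 − 1 = 4 completes the 5 down.
Given what's placed, R2C2 must be 3 to fit the 6 across and 4 down.
R1C2 = 4 − 3 = 1 completes the 4 down.
R2C1 = 6 − 4 = 2 completes the 6 across.
R1C1 = 13 − 5 = 8 completes the 13 across.

2 3 1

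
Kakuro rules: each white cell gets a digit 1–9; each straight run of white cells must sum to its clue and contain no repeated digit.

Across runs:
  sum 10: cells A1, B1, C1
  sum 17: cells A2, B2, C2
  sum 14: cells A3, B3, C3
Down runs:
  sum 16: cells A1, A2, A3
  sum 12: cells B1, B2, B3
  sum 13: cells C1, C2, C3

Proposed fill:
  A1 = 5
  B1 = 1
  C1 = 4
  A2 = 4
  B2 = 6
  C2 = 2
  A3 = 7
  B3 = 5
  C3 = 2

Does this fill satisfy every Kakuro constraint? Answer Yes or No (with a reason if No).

No — the across run A2–C2 sums to 12, not 17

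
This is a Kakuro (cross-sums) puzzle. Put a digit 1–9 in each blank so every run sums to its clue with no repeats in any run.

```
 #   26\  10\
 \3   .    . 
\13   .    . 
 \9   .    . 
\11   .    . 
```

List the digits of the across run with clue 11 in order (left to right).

3 in 2 cells must be {1,2}; 10 in 4 cells must be {1,2,3,4}.
Only 2 fits R1C1 under both its across sum 3 and down sum 26.
R1C2 = 3 − 2 = 1 completes the 3 across.
Given what's placed, R2C2 must be 4 to fit the 13 across and 10 down.
R2C1 = 13 − 4 = 9 completes the 13 across.
No cell is forced outright now. R3C1 can only be 7 or 8 (the digits allowed by both its 9 across and its 26 down). If R3C1 = 8: then R3C2 would have to be in {1} for the 9 across but in {2,3} for the 10 down — contradiction. So R3C1 = 7.
R3C2 = 9 − 7 = 2 completes the 9 across.
R4C1 = 26 − 18 = 8 completes the 26 down.
R4C2 = 11 − 8 = 3 completes the 11 across.

8, 3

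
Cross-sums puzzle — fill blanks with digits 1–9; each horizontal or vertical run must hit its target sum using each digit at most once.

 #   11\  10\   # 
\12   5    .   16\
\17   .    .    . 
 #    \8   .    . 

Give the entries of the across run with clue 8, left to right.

16 in 2 cells must be {7,9}.
R1C2 = 12 − 5 = 7 completes the 12 across.
R2C1 = 11 − 5 = 6 completes the 11 down.
R2C2 = 2: the only remaining digit allowed by both the 17 across and the 10 down.
R2C3 = 17 − 8 = 9 completes the 17 across.
R3C2 = 10 − 9 = 1 completes the 10 down.
R3C3 = 8 − 1 = 7 completes the 8 across.

1 7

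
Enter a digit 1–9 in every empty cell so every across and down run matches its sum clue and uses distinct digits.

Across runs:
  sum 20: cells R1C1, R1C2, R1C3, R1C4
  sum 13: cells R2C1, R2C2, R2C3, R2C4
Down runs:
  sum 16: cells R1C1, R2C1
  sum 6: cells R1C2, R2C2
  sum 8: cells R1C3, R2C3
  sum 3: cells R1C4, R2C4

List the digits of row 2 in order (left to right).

16 in 2 cells must be {7,9}; 3 in 2 cells must be {1,2}.
Only 7 fits R2C1 under both its across sum 13 and down sum 16.
R1C1 = 16 − 7 = 9 completes the 16 down.
Nothing is forced directly, so branch on R2C2, whose candidates are 1 or 2. If R2C2 = 1: that forces R1C2 = 5, R1C3 = 2, after which R1C4 would have to be in {4} for the 20 across but in {1,2} for the 3 down — contradiction. So R2C2 = 2.
R1C2 = 6 − 2 = 4 completes the 6 down.
R2C4 = 1: the only remaining digit allowed by both the 13 across and the 3 down.
R1C4 = 3 − 1 = 2 completes the 3 down.
R2C3 = 13 − 10 = 3 completes the 13 across.

7 2 3 1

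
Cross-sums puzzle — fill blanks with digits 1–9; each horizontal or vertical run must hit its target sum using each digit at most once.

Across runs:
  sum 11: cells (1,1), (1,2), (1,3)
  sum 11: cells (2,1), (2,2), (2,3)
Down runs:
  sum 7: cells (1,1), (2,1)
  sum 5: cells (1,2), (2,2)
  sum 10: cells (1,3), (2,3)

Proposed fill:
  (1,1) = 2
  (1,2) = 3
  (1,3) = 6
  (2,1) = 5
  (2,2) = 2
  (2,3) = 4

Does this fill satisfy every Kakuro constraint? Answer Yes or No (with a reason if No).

Across: 2+3+6=11; 5+2+4=11. Down: 2+5=7; 3+2=5; 6+4=10. No digit repeats within any run.

Yes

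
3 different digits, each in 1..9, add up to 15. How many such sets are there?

3 distinct digits from 1–9 sum between 6 and 24.

8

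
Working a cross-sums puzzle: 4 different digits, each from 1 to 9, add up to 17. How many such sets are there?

4 distinct digits from 1–9 sum between 10 and 30.

9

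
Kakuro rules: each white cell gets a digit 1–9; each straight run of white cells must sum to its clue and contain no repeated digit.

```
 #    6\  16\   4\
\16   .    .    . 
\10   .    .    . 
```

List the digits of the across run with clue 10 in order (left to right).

16 in 2 cells must be {7,9}; 4 in 2 cells must be {1,3}.
The 10 across and the 16 down share only 7, so R2C2 = 7.
Given what's placed, R2C3 must be 1 to fit the 10 across and 4 down.
R1C2 = 16 − 7 = 9 completes the 16 down.
R1C3 = 4 − 1 = 3 completes the 4 down.
R2C1 = 10 − 8 = 2 completes the 10 across.
R1C1 = 16 − 12 = 4 completes the 16 across.

2, 7, 1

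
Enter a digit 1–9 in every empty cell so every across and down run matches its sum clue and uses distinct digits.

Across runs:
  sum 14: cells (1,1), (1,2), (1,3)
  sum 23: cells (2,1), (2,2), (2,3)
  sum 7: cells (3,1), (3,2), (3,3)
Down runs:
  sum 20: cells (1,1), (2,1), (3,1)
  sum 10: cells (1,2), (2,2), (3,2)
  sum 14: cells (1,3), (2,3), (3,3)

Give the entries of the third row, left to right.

23 in 3 cells must be {6,8,9}; 7 in 3 cells must be {1,2,4}.
Only 6 fits (2,2) under both its across sum 23 and down sum 10.
Only 4 fits (3,1) under both its across sum 7 and down sum 20.
(3,2) = 1: the only remaining digit allowed by both the 7 across and the 10 down.
(3,3) = 7 − 5 = 2 completes the 7 across.

4 1 2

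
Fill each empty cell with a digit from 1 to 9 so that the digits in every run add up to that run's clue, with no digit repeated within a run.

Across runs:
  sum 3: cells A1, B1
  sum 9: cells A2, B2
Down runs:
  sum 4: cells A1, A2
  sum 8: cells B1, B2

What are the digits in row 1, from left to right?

1 2

3 in 2 cells must be {1,2}; 4 in 2 cells must be {1,3}.
The 3 across and the 4 down share only 1, so A1 = 1.
B1 = 3 − 1 = 2 completes the 3 across.
A2 = 4 − 1 = 3 completes the 4 down.
B2 = 9 − 3 = 6 completes the 9 across.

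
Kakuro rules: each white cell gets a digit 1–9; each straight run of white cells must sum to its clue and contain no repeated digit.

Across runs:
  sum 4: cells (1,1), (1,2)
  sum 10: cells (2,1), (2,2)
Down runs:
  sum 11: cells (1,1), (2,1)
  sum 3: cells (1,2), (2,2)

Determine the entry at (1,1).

3

4 in 2 cells must be {1,3}; 3 in 2 cells must be {1,2}.
The 4 across and the 11 down share only 3, so (1,1) = 3.
(1,2) = 4 − 3 = 1 completes the 4 across.
(2,1) = 11 − 3 = 8 completes the 11 down.
(2,2) = 10 − 8 = 2 completes the 10 across.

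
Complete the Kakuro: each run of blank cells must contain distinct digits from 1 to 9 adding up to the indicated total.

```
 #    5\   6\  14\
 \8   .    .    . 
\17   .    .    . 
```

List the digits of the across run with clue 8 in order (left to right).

2 1 5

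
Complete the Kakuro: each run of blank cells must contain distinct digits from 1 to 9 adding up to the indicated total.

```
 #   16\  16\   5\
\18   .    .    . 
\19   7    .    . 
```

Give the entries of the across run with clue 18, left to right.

16 in 2 cells must be {7,9}.
R1C1 = 16 − 7 = 9 completes the 16 down.
Given what's placed, R1C2 must be 7 to fit the 18 across and 16 down.
R1C3 = 18 − 16 = 2 completes the 18 across.
R2C2 = 16 − 7 = 9 completes the 16 down.
R2C3 = 19 − 16 = 3 completes the 19 across.

9 7 2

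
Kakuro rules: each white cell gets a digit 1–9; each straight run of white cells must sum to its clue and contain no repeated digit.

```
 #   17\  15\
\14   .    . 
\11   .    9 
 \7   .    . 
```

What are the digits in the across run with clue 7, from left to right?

6 1

R1C2 = 5: the only remaining digit allowed by both the 14 across and the 15 down.
R2C1 = 11 − 9 = 2 completes the 11 across.
Given what's placed, R3C1 must be 6 to fit the 7 across and 17 down.
R3C2 = 7 − 6 = 1 completes the 7 across.
R1C1 = 14 − 5 = 9 completes the 14 across.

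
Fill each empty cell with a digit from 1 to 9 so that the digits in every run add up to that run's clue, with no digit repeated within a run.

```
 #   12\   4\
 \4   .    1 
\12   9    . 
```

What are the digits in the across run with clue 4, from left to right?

3 1

4 in 2 cells must be {1,3}.
R1C1 = 4 − 1 = 3 completes the 4 across.
R2C2 = 12 − 9 = 3 completes the 12 across.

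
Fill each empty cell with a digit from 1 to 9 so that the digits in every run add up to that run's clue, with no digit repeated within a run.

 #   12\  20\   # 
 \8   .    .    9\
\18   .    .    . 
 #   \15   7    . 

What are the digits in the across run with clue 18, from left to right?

Given what's placed, R1C2 must be 5 to fit the 8 across and 20 down.
R2C2 = 20 − 12 = 8 completes the 20 down.
R3C3 = 15 − 7 = 8 completes the 15 across.
R1C1 = 8 − 5 = 3 completes the 8 across.
R2C1 = 12 − 3 = 9 completes the 12 down.
R2C3 = 18 − 17 = 1 completes the 18 across.

9 8 1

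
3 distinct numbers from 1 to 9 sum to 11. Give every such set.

{1,2,8}; {1,3,7}; {1,4,6}; {2,3,6}; {2,4,5}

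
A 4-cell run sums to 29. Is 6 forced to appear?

No

The only way to make 29 from 4 distinct digits is {5,7,8,9}, which does not contain 6.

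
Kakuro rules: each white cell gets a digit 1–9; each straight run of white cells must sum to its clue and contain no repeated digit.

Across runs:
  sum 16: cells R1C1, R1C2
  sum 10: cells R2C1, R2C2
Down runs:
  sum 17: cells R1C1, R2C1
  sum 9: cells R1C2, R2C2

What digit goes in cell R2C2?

16 in 2 cells must be {7,9}; 17 in 2 cells must be {8,9}.
The 16 across and the 17 down share only 9, so R1C1 = 9.
R1C2 = 16 − 9 = 7 completes the 16 across.
R2C1 = 17 − 9 = 8 completes the 17 down.
R2C2 = 10 − 8 = 2 completes the 10 across.

2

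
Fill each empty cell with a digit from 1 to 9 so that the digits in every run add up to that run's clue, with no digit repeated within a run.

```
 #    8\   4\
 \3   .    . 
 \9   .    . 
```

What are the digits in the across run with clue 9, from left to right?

3 in 2 cells must be {1,2}; 4 in 2 cells must be {1,3}.
The 3 across and the 4 down share only 1, so R1C2 = 1.
R2C2 = 4 − 1 = 3 completes the 4 down.
R1C1 = 3 − 1 = 2 completes the 3 across.
R2C1 = 9 − 3 = 6 completes the 9 across.

6 3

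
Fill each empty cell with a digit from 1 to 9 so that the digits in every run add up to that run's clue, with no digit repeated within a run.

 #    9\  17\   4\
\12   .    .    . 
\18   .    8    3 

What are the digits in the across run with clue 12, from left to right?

2, 9, 1

17 in 2 cells must be {8,9}; 4 in 2 cells must be {1,3}.
R1C2 = 17 − 8 = 9 completes the 17 down.
R1C3 = 4 − 3 = 1 completes the 4 down.
R2C1 = 18 − 11 = 7 completes the 18 across.
R1C1 = 12 − 10 = 2 completes the 12 across.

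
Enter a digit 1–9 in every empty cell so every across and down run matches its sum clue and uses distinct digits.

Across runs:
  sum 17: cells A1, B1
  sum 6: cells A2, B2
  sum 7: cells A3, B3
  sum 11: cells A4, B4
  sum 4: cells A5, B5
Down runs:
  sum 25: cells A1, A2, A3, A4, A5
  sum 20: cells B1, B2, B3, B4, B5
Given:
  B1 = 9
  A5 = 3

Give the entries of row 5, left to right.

3 1

17 in 2 cells must be {8,9}; 4 in 2 cells must be {1,3}.
A1 = 17 − 9 = 8 completes the 17 across.
B5 = 4 − 3 = 1 completes the 4 across.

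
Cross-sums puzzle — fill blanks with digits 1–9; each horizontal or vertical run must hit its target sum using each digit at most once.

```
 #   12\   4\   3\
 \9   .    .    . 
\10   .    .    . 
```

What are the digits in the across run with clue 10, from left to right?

7 1 2

4 in 2 cells must be {1,3}; 3 in 2 cells must be {1,2}.
Nothing is forced directly, so branch on R1C2, whose candidates are 1 or 3. If R1C2 = 1: that forces R1C3 = 2, R2C2 = 3, R2C3 = 1, after which R1C1 would have to be in {6} for the 9 across but in {3,4,5,7,8,9} for the 12 down — contradiction. So R1C2 = 3.
R2C2 = 4 − 3 = 1 completes the 4 down.
Given what's placed, R2C3 must be 2 to fit the 10 across and 3 down.
R1C3 = 3 − 2 = 1 completes the 3 down.
R2C1 = 10 − 3 = 7 completes the 10 across.
R1C1 = 9 − 4 = 5 completes the 9 across.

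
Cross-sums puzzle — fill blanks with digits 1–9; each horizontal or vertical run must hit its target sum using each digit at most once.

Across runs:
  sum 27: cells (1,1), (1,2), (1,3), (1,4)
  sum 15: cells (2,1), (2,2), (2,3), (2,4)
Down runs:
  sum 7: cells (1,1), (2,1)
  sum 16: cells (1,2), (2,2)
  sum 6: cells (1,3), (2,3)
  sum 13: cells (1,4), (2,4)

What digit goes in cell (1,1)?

6

16 in 2 cells must be {7,9}.
Nothing is forced directly, so branch on (1,3), whose candidates are 4 or 5. If (1,3) = 5: that forces (1,1) = 6, (2,1) = 1, after which (2,3) would have to be in {2,3,4,5,6,7,8,9} for the 15 across but in {1} for the 6 down — contradiction. So (1,3) = 4.
Given what's placed, (1,1) must be 6 to fit the 27 across and 7 down.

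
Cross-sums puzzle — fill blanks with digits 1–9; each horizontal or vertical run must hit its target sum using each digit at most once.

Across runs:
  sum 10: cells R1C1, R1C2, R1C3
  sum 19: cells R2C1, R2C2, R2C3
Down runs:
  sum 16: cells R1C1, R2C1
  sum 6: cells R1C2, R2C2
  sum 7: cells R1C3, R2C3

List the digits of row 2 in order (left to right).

16 in 2 cells must be {7,9}.
The 10 across and the 16 down share only 7, so R1C1 = 7.
R2C1 = 16 − 7 = 9 completes the 16 down.
Nothing is forced directly, so branch on R2C2, whose candidates are 2 or 4. If R2C2 = 2: then R1C2 would have to be in {1,2} for the 10 across but in {4} for the 6 down — contradiction. So R2C2 = 4.
R1C2 = 6 − 4 = 2 completes the 6 down.
R1C3 = 10 − 9 = 1 completes the 10 across.
R2C3 = 19 − 13 = 6 completes the 19 across.

9, 4, 6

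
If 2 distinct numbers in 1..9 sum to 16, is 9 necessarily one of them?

Yes

The only way to make 16 from 2 distinct digits is {7,9}, which contains 9.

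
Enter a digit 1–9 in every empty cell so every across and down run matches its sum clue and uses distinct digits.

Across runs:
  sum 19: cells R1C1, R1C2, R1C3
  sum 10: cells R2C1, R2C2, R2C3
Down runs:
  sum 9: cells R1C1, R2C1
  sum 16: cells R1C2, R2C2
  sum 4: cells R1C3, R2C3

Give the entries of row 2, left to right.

2, 7, 1

16 in 2 cells must be {7,9}; 4 in 2 cells must be {1,3}.
The 19 across and the 4 down share only 3, so R1C3 = 3.
The 10 across and the 16 down share only 7, so R2C2 = 7.
R2C3 = 4 − 3 = 1 completes the 4 down.
R1C1 = 7: the only remaining digit allowed by both the 19 across and the 9 down.
R1C2 = 19 − 10 = 9 completes the 19 across.
R2C1 = 10 − 8 = 2 completes the 10 across.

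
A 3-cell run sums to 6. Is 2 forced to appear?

Yes

The only way to make 6 from 3 distinct digits is {1,2,3}, which contains 2.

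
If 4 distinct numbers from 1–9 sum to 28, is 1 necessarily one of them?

No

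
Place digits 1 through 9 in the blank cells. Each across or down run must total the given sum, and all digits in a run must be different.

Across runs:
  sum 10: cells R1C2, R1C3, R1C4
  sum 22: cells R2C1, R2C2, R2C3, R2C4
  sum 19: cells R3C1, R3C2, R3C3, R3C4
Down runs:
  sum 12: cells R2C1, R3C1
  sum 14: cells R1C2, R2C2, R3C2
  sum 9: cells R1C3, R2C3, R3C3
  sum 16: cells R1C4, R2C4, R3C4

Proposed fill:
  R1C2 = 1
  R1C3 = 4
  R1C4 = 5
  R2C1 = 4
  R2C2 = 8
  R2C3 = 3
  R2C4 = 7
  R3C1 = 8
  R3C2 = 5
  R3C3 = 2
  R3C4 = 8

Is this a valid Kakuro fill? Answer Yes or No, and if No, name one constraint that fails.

No — the down run R1C4–R3C4 sums to 20, not 16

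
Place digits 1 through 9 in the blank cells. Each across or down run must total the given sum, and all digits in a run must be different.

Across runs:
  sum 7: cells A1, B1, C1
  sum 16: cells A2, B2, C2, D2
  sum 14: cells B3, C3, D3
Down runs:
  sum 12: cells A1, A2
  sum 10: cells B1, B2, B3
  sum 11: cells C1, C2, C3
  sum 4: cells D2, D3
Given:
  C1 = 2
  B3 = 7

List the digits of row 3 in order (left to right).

7 4 3

7 in 3 cells must be {1,2,4}; 4 in 2 cells must be {1,3}.
A1 = 4: the only remaining digit allowed by both the 7 across and the 12 down.
B1 = 7 − 6 = 1 completes the 7 across.
A2 = 12 − 4 = 8 completes the 12 down.
B2 = 10 − 8 = 2 completes the 10 down.
Given what's placed, D2 must be 1 to fit the 16 across and 4 down.
D3 = 4 − 1 = 3 completes the 4 down.
C2 = 16 − 11 = 5 completes the 16 across.
C3 = 14 − 10 = 4 completes the 14 across.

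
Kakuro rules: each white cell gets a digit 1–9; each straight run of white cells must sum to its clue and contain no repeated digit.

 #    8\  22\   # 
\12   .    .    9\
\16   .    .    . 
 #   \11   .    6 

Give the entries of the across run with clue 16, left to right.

5, 8, 3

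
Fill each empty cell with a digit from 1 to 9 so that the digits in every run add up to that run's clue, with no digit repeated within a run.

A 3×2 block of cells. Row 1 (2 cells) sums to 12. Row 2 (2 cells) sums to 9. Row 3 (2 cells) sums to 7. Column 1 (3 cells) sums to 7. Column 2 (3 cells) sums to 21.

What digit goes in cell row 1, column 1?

4

7 in 3 cells must be {1,2,4}.
The 12 across and the 7 down share only 4, so (1,1) = 4.
(1,2) = 12 − 4 = 8 completes the 12 across.
Nothing is forced directly, so branch on (2,1), whose candidates are 1 or 2. If (2,1) = 1: then (2,2) would have to be in {8} for the 9 across but in {4,6,7,9} for the 21 down — contradiction. So (2,1) = 2.
(2,2) = 9 − 2 = 7 completes the 9 across.
(3,1) = 7 − 6 = 1 completes the 7 down.
(3,2) = 7 − 1 = 6 completes the 7 across.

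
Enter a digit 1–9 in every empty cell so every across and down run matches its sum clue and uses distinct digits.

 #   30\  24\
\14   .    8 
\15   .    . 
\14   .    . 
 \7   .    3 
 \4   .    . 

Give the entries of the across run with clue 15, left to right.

4 in 2 cells must be {1,3}.
R1C1 = 14 − 8 = 6 completes the 14 across.
R4C1 = 7 − 3 = 4 completes the 7 across.
Given what's placed, R5C1 must be 3 to fit the 4 across and 30 down.
R5C2 = 4 − 3 = 1 completes the 4 across.
Given what's placed, R2C2 must be 7 to fit the 15 across and 24 down.
R3C2 = 24 − 19 = 5 completes the 24 down.
R2C1 = 15 − 7 = 8 completes the 15 across.

8 7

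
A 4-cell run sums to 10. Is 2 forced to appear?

The only way to make 10 from 4 distinct digits is {1,2,3,4}, which contains 2.

Yes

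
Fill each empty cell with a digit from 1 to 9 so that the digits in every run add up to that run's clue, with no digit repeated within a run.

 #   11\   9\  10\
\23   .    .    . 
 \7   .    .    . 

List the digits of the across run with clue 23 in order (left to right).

9, 8, 6

23 in 3 cells must be {6,8,9}; 7 in 3 cells must be {1,2,4}.
Nothing is forced directly, so branch on R1C2, whose candidates are 6 or 8. If R1C2 = 6: then R2C2 would have to be in {1,2,4} for the 7 across but in {3} for the 9 down — contradiction. So R1C2 = 8.
R2C2 = 9 − 8 = 1 completes the 9 down.
Nothing is forced directly, so branch on R2C1, whose candidates are 2 or 4. If R2C1 = 4: then R1C1 would have to be in {6,9} for the 23 across but in {7} for the 11 down — contradiction. So R2C1 = 2.
R1C1 = 11 − 2 = 9 completes the 11 down.
R1C3 = 23 − 17 = 6 completes the 23 across.
R2C3 = 7 − 3 = 4 completes the 7 across.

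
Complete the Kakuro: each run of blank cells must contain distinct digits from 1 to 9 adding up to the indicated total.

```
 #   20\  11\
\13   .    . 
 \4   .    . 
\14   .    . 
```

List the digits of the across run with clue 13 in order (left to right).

4 in 2 cells must be {1,3}.
The 4 across and the 20 down share only 3, so R2C1 = 3.
R2C2 = 4 − 3 = 1 completes the 4 across.
Nothing is forced directly, so branch on R1C1, whose candidates are 8 or 9. If R1C1 = 8: then R1C2 would have to be in {5} for the 13 across but in {2,3,4,6,7,8} for the 11 down — contradiction. So R1C1 = 9.
R1C2 = 13 − 9 = 4 completes the 13 across.
R3C1 = 20 − 12 = 8 completes the 20 down.
R3C2 = 14 − 8 = 6 completes the 14 across.

9 4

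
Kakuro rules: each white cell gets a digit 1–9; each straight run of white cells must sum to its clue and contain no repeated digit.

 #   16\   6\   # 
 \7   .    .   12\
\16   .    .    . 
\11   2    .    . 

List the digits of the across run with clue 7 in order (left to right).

5 2

6 in 3 cells must be {1,2,3}.
Nothing is forced directly, so branch on R3C2, whose candidates are 1 or 3. If R3C2 = 3: then R3C3 would have to be in {6} for the 11 across but in {3,4,5,7,8,9} for the 12 down — contradiction. So R3C2 = 1.
R3C3 = 11 − 3 = 8 completes the 11 across.
R2C3 = 12 − 8 = 4 completes the 12 down.
Given what's placed, R2C2 must be 3 to fit the 16 across and 6 down.
R1C2 = 6 − 4 = 2 completes the 6 down.
R2C1 = 16 − 7 = 9 completes the 16 across.
R1C1 = 7 − 2 = 5 completes the 7 across.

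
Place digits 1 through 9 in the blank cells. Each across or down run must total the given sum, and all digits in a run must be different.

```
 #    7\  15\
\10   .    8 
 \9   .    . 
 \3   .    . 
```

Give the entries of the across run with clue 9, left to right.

4, 5

3 in 2 cells must be {1,2}; 7 in 3 cells must be {1,2,4}.
R1C1 = 10 − 8 = 2 completes the 10 across.
R3C1 = 1: the only remaining digit allowed by both the 3 across and the 7 down.
R3C2 = 3 − 1 = 2 completes the 3 across.
R2C1 = 7 − 3 = 4 completes the 7 down.
R2C2 = 9 − 4 = 5 completes the 9 across.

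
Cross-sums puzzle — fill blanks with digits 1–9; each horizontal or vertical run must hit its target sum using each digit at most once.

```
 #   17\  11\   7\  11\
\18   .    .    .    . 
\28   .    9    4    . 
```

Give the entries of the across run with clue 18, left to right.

9, 2, 3, 4

17 in 2 cells must be {8,9}.
R1C2 = 11 − 9 = 2 completes the 11 down.
R1C3 = 7 − 4 = 3 completes the 7 down.
R2C1 = 8: the only remaining digit allowed by both the 28 across and the 17 down.
R2C4 = 28 − 21 = 7 completes the 28 across.
R1C1 = 17 − 8 = 9 completes the 17 down.
R1C4 = 18 − 14 = 4 completes the 18 across.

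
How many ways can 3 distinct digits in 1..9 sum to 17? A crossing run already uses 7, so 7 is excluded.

3 distinct digits from 1–9 sum between 6 and 24.
Dropping sets that contain 7.
Enumerating: {2,6,9}, {3,5,9}, {3,6,8}, {4,5,8}.

4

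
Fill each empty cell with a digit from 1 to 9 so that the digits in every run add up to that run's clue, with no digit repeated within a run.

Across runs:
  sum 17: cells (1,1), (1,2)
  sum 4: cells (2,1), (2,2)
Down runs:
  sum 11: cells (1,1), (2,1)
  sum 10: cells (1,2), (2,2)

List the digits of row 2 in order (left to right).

3 1

17 in 2 cells must be {8,9}; 4 in 2 cells must be {1,3}.
The 4 across and the 11 down share only 3, so (2,1) = 3.
(2,2) = 4 − 3 = 1 completes the 4 across.
(1,1) = 11 − 3 = 8 completes the 11 down.
(1,2) = 17 − 8 = 9 completes the 17 across.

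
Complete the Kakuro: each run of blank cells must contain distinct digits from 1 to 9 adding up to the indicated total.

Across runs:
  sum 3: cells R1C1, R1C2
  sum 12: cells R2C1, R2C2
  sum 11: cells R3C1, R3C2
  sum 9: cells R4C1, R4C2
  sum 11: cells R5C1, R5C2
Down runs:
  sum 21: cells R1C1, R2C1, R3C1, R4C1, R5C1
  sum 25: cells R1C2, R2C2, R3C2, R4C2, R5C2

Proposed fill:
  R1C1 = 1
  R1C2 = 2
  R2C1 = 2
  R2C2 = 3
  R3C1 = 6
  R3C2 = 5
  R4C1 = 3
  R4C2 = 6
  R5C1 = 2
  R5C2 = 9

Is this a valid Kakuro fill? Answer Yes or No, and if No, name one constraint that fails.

No — the down run R1C1–R5C1 sums to 14, not 21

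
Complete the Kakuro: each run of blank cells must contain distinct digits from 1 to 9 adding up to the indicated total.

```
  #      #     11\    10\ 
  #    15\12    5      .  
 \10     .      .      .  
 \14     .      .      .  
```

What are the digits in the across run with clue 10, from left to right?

R1C3 = 12 − 5 = 7 completes the 12 across.
No cell is forced outright now. R2C1 can only be 6 or 7 (the digits allowed by both its 10 across and its 15 down). If R2C1 = 6: then R2C2 would have to be in {1,3} for the 10 across but in {2,4} for the 11 down — contradiction. So R2C1 = 7.
Given what's placed, R2C2 must be 2 to fit the 10 across and 11 down.
R2C3 = 10 − 9 = 1 completes the 10 across.
R3C1 = 15 − 7 = 8 completes the 15 down.
R3C2 = 11 − 7 = 4 completes the 11 down.
R3C3 = 14 − 12 = 2 completes the 14 across.

7, 2, 1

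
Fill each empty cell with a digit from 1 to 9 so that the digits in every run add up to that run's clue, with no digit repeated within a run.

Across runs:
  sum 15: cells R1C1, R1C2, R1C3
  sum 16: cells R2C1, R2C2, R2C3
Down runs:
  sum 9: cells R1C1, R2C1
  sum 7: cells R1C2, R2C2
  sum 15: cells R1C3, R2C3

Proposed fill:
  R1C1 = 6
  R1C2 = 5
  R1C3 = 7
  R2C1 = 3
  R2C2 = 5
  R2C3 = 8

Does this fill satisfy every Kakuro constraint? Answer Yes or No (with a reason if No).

No — the across run R1C1–R1C3 sums to 18, not 15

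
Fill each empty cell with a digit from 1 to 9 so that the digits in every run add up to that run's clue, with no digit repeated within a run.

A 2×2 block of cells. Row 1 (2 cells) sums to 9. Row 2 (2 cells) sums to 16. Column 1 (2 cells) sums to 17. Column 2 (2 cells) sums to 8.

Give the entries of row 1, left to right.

16 in 2 cells must be {7,9}; 17 in 2 cells must be {8,9}.
The 9 across and the 17 down share only 8, so (1,1) = 8.
(1,2) = 9 − 8 = 1 completes the 9 across.
(2,1) = 17 − 8 = 9 completes the 17 down.
(2,2) = 16 − 9 = 7 completes the 16 across.

8, 1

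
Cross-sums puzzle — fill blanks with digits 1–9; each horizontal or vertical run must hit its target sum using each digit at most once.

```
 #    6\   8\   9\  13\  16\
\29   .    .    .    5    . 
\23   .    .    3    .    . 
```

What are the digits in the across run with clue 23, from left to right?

4 1 3 8 7

16 in 2 cells must be {7,9}.
R1C3 = 9 − 3 = 6 completes the 9 down.
R2C4 = 13 − 5 = 8 completes the 13 down.
Nothing is forced directly, so branch on R1C1, whose candidates are 1 or 2. If R1C1 = 1: then R1C2 would have to be in {8,9} for the 29 across but in {1,2,3,5,6,7} for the 8 down — contradiction. So R1C1 = 2.
Given what's placed, R1C2 must be 7 to fit the 29 across and 8 down.
R1C5 = 29 − 20 = 9 completes the 29 across.
R2C1 = 6 − 2 = 4 completes the 6 down.
R2C2 = 8 − 7 = 1 completes the 8 down.
R2C5 = 23 − 16 = 7 completes the 23 across.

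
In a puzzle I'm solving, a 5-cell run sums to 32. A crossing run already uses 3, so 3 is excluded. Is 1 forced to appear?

No

Counterexample: {2,6,7,8,9} sums to 32 under that restriction without using 1.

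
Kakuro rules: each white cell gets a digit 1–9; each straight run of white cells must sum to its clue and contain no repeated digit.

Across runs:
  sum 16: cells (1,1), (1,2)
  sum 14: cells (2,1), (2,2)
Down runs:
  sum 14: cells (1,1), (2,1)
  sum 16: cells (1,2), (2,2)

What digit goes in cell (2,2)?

16 in 2 cells must be {7,9}.
The 16 across and the 14 down share only 9, so (1,1) = 9.
(1,2) = 16 − 9 = 7 completes the 16 across.
(2,1) = 14 − 9 = 5 completes the 14 down.
(2,2) = 14 − 5 = 9 completes the 14 across.

9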